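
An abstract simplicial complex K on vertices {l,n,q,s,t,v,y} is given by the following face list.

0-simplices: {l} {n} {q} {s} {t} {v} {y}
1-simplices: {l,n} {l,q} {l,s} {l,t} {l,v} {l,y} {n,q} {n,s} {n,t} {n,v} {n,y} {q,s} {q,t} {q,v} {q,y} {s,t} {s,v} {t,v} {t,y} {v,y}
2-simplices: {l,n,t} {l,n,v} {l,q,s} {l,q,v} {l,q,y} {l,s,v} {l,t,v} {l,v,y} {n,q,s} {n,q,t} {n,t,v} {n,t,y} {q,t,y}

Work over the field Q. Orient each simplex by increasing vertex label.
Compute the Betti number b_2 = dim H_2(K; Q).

n_0=7 n_1=20 n_2=13  [Q]
∂1: piv[ln,lq,ls,lt,lv,ly] rk=6  ker:nq,ns,nt,nv,ny,qs,qt,qv,qy,st,sv,tv,ty,vy
∂2: piv[lnt,lnv,lqs,lqv,lqy,lsv,ltv,lvy,nqs,nqt,nty,qty] rk=12  ker:ntv
b_2=(13−12)−0=1

b_2=1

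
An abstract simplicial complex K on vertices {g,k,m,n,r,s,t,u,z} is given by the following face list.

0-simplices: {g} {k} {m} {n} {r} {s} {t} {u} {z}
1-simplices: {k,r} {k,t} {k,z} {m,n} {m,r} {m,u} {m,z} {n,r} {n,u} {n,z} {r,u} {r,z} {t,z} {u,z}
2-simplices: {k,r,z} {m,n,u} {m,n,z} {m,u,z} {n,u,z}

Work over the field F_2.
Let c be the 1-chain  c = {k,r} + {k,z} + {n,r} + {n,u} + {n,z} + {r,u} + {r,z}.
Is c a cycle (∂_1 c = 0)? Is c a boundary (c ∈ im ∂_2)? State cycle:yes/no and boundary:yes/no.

cycle:no boundary:no

n_0=9 n_1=14 n_2=5  [Z2]
∂1: piv[kr,kt,kz,mn,mr,mu] rk=6  ker:mz,nr,nu,nz,ru,rz,tz,uz
∂2: piv[krz,mnu,mnz,muz] rk=4  ker:nuz
∂1c = {n} + {z}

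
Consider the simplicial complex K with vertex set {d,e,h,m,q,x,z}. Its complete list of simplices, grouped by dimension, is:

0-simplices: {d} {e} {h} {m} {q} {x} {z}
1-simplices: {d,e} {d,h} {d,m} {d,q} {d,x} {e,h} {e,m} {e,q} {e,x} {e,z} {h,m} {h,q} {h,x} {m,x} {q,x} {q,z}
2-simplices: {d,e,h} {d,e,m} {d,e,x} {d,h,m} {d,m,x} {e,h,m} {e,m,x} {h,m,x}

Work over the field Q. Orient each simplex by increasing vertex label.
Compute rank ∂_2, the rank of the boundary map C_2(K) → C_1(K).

rank∂_2=6

n_0=7 n_1=16 n_2=8  [Q]
∂1: piv[de,dh,dm,dq,dx,ez] rk=6  ker:eh,em,eq,ex,hm,hq,hx,mx,qx,qz
∂2: piv[deh,dem,dex,dhm,dmx,hmx] rk=6  ker:ehm,emx
rk∂_2=6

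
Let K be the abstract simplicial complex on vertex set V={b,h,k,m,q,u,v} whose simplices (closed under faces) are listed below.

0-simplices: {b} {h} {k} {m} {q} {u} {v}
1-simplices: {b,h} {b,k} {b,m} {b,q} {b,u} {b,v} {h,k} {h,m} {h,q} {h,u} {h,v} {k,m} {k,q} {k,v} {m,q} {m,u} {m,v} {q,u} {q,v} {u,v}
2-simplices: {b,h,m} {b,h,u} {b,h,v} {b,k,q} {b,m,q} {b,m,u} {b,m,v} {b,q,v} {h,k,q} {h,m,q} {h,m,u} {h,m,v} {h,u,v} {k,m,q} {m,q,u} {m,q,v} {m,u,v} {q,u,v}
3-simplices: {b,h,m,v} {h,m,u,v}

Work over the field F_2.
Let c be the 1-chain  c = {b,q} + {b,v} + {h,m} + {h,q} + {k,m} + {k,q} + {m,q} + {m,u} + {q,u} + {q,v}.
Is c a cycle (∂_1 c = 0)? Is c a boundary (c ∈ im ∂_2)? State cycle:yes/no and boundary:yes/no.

cycle:yes boundary:yes

n_0=7 n_1=20 n_2=18 n_3=2  [Z2]
∂1: piv[bh,bk,bm,bq,bu,bv] rk=6  ker:hk,hm,hq,hu,hv,km,kq,kv,mq,mu,mv,qu,qv,uv
∂2: piv[bhm,bhu,bhv,bkq,bmq,bmu,bmv,bqv,hkq,hmq,huv,kmq,mqu] rk=13  ker:hmu,hmv,mqv,muv,quv
∂3: piv[bhmv,hmuv] rk=2
∂1c = 0
c vs im∂2: reduces to 0 ⇒ boundary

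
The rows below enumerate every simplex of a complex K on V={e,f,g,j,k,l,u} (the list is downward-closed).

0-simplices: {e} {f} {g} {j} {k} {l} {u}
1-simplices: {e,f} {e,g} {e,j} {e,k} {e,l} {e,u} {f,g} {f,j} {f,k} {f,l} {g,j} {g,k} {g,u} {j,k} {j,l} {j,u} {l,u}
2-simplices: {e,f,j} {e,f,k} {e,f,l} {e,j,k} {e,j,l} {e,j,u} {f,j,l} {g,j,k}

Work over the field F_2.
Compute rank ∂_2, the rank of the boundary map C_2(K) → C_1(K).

rank∂_2=7

n_0=7 n_1=17 n_2=8  [Z2]
∂1: piv[ef,eg,ej,ek,el,eu] rk=6  ker:fg,fj,fk,fl,gj,gk,gu,jk,jl,ju,lu
∂2: piv[efj,efk,efl,ejk,ejl,eju,gjk] rk=7  ker:fjl
rk∂_2=7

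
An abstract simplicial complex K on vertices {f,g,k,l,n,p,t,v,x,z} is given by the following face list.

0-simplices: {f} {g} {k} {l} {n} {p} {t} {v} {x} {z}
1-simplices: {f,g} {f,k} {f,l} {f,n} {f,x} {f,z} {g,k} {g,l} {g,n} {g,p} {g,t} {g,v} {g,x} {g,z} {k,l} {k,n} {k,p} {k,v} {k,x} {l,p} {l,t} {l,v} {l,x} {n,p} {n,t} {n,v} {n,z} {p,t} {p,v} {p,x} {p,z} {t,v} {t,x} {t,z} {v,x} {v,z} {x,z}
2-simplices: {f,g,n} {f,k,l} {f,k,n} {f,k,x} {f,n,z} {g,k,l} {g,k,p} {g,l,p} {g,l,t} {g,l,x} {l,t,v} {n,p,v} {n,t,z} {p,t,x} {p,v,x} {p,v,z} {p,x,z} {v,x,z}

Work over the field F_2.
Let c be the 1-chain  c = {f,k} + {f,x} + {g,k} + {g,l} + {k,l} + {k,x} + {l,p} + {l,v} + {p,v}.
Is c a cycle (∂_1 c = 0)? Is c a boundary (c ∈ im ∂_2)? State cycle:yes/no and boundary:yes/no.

n_0=10 n_1=37 n_2=18  [Z2]
∂1: piv[fg,fk,fl,fn,fx,fz,gp,gt,gv] rk=9  ker:gk,gl,gn,gx,gz,kl,kn,kp,kv,kx,lp,lt,lv,lx,np,nt,nv,nz,pt,pv,px,pz,tv,tx,tz,vx,vz,xz
∂2: piv[fgn,fkl,fkn,fkx,fnz,gkl,gkp,glp,glt,glx,ltv,npv,ntz,ptx,pvx,pvz,pxz] rk=17  ker:vxz
∂1c = 0
c vs im∂2: residual ≠ 0 ⇒ not boundary

cycle:yes boundary:no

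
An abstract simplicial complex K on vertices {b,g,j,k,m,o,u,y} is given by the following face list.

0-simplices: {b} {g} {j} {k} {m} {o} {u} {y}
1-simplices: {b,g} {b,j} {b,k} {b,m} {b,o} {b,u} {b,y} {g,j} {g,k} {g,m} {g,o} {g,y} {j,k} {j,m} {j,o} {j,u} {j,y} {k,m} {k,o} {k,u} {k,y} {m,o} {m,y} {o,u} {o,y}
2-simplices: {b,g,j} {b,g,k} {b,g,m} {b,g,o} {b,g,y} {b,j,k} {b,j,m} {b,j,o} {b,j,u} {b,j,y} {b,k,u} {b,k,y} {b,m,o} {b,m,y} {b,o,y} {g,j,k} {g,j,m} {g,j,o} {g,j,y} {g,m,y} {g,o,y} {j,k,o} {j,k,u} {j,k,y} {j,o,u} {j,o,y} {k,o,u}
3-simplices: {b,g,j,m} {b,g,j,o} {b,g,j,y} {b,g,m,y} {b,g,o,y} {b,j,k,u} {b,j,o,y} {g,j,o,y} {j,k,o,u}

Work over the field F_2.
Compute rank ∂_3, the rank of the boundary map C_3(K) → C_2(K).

n_0=8 n_1=25 n_2=27 n_3=9  [Z2]
∂1: piv[bg,bj,bk,bm,bo,bu,by] rk=7  ker:gj,gk,gm,go,gy,jk,jm,jo,ju,jy,km,ko,ku,ky,mo,my,ou,oy
∂2: piv[bgj,bgk,bgm,bgo,bgy,bjk,bjm,bjo,bju,bjy,bku,bky,bmo,bmy,boy,jko,jou] rk=17  ker:gjk,gjm,gjo,gjy,gmy,goy,jku,jky,joy,kou
∂3: piv[bgjm,bgjo,bgjy,bgmy,bgoy,bjku,bjoy,jkou] rk=8  ker:gjoy
rk∂_3=8

rank∂_3=8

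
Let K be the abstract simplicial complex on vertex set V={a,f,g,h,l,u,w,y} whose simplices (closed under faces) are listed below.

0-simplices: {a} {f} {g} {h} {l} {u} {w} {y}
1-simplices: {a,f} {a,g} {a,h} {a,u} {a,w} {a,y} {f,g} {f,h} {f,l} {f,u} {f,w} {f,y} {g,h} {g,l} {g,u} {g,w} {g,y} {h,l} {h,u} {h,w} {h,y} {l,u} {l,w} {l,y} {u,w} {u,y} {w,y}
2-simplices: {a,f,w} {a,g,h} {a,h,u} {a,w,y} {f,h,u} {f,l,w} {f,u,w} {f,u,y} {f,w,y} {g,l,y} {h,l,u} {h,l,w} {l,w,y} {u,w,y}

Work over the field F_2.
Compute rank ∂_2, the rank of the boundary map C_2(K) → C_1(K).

n_0=8 n_1=27 n_2=14  [Z2]
∂1: piv[af,ag,ah,au,aw,ay,fl] rk=7  ker:fg,fh,fu,fw,fy,gh,gl,gu,gw,gy,hl,hu,hw,hy,lu,lw,ly,uw,uy,wy
∂2: piv[afw,agh,ahu,awy,fhu,flw,fuw,fuy,fwy,gly,hlu,hlw,lwy] rk=13  ker:uwy
rk∂_2=13

rank∂_2=13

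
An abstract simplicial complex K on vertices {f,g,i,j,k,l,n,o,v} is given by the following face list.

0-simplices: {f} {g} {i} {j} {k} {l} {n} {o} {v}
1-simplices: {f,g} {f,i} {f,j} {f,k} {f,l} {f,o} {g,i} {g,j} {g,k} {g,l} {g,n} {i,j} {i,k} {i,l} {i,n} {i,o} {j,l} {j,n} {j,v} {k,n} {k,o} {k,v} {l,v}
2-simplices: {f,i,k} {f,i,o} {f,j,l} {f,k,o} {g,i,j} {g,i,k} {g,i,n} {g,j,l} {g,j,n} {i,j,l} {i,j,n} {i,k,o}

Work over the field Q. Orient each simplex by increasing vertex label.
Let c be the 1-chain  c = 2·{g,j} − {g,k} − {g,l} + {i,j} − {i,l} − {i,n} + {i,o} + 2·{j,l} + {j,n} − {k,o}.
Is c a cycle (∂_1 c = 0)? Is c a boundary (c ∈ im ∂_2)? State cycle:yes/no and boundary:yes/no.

n_0=9 n_1=23 n_2=12  [Q]
∂1: piv[fg,fi,fj,fk,fl,fo,gn,jv] rk=8  ker:gi,gj,gk,gl,ij,ik,il,in,io,jl,jn,kn,ko,kv,lv
∂2: piv[fik,fio,fjl,fko,gij,gik,gin,gjl,gjn,ijl] rk=10  ker:ijn,iko
∂1c = 0
c vs im∂2: reduces to 0 ⇒ boundary

cycle:yes boundary:yes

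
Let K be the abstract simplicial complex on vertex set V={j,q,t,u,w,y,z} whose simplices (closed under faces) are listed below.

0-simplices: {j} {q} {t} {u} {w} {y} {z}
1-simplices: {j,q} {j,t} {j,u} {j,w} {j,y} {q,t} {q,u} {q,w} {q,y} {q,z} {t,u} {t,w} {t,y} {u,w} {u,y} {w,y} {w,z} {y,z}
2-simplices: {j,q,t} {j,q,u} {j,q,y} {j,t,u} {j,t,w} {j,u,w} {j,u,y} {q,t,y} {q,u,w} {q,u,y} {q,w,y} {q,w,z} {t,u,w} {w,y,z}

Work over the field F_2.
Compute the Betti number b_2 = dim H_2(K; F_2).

n_0=7 n_1=18 n_2=14  [Z2]
∂1: piv[jq,jt,ju,jw,jy,qz] rk=6  ker:qt,qu,qw,qy,tu,tw,ty,uw,uy,wy,wz,yz
∂2: piv[jqt,jqu,jqy,jtu,jtw,juw,juy,qty,quw,qwy,qwz,wyz] rk=12  ker:quy,tuw
b_2=(14−12)−0=2

b_2=2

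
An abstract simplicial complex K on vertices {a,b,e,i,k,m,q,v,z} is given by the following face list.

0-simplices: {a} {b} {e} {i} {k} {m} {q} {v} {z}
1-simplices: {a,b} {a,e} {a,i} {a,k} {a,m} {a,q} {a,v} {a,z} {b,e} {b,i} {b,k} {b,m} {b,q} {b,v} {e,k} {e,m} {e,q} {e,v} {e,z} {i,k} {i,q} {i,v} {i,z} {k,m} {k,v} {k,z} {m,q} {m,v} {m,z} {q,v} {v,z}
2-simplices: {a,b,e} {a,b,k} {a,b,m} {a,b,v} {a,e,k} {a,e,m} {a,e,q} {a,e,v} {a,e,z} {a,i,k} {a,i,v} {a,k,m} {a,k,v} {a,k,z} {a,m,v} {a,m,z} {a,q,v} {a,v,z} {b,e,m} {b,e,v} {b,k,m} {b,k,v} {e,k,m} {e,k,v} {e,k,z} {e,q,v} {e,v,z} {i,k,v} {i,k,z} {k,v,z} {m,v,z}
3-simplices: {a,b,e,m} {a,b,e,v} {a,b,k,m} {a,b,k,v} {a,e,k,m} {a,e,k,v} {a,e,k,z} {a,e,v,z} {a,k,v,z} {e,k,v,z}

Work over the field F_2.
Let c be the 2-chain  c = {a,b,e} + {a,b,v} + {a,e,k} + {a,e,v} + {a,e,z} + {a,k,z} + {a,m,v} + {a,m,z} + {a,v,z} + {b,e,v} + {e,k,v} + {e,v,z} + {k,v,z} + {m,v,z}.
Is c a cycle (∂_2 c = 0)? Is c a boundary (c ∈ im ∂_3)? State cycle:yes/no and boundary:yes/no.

cycle:yes boundary:no

n_0=9 n_1=31 n_2=31 n_3=10  [Z2]
∂1: piv[ab,ae,ai,ak,am,aq,av,az] rk=8  ker:be,bi,bk,bm,bq,bv,ek,em,eq,ev,ez,ik,iq,iv,iz,km,kv,kz,mq,mv,mz,qv,vz
∂2: piv[abe,abk,abm,abv,aek,aem,aeq,aev,aez,aik,aiv,akm,akv,akz,amv,amz,aqv,avz,ikz] rk=19  ker:bem,bev,bkm,bkv,ekm,ekv,ekz,eqv,evz,ikv,kvz,mvz
∂3: piv[abem,abev,abkm,abkv,aekm,aekv,aekz,aevz,akvz] rk=9  ker:ekvz
∂2c = 0
c vs im∂3: residual ≠ 0 ⇒ not boundary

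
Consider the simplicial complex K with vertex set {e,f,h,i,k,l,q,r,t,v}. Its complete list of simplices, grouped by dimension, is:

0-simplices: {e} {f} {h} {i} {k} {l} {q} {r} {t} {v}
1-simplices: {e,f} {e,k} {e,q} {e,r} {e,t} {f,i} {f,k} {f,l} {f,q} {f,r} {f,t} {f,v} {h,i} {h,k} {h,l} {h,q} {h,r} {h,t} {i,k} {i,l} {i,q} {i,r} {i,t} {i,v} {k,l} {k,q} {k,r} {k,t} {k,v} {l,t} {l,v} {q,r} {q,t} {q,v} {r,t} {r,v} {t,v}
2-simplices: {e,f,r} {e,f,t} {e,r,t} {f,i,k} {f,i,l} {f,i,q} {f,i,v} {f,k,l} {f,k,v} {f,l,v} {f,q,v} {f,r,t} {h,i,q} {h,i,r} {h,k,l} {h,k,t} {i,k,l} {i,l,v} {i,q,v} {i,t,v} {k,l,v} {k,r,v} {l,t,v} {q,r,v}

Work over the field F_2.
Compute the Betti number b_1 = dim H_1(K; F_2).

n_0=10 n_1=37 n_2=24  [Z2]
∂1: piv[ef,ek,eq,er,et,fi,fl,fv,hi] rk=9  ker:fk,fq,fr,ft,hk,hl,hq,hr,ht,ik,il,iq,ir,it,iv,kl,kq,kr,kt,kv,lt,lv,qr,qt,qv,rt,rv,tv
∂2: piv[efr,eft,ert,fik,fil,fiq,fiv,fkl,fkv,flv,fqv,hiq,hir,hkl,hkt,itv,krv,ltv,qrv] rk=19  ker:frt,ikl,ilv,iqv,klv
b_1=(37−9)−19=9

b_1=9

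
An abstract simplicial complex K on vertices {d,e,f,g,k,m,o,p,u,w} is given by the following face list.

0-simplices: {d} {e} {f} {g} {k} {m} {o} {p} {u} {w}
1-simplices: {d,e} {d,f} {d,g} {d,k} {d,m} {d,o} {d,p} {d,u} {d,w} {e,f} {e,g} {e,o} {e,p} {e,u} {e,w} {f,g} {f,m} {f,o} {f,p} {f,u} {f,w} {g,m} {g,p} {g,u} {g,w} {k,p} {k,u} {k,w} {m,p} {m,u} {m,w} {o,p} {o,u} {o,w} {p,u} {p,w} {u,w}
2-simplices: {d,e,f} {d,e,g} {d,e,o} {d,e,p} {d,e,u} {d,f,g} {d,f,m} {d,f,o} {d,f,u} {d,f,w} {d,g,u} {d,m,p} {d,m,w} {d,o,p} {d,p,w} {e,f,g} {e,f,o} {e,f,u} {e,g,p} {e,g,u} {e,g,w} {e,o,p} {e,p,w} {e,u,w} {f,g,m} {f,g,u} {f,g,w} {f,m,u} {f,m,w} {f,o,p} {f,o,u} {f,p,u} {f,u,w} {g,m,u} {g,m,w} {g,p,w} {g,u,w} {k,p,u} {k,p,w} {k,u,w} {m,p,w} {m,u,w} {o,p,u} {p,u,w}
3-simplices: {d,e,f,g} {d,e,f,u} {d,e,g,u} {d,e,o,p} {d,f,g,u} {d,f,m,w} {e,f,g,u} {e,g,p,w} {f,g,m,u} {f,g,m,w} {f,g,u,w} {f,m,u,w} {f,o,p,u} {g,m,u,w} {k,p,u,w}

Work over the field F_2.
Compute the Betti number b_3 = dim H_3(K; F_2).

n_0=10 n_1=37 n_2=44 n_3=15  [Z2]
∂1: piv[de,df,dg,dk,dm,do,dp,du,dw] rk=9  ker:ef,eg,eo,ep,eu,ew,fg,fm,fo,fp,fu,fw,gm,gp,gu,gw,kp,ku,kw,mp,mu,mw,op,ou,ow,pu,pw,uw
∂2: piv[def,deg,deo,dep,deu,dfg,dfm,dfo,dfu,dfw,dgu,dmp,dmw,dop,dpw,egp,egw,epw,euw,fgm,fmu,fop,fou,fpu,kpu,kpw] rk=26  ker:efg,efo,efu,egu,eop,fgu,fgw,fmw,fuw,gmu,gmw,gpw,guw,kuw,mpw,muw,opu,puw
∂3: piv[defg,defu,degu,deop,dfgu,dfmw,egpw,fgmu,fgmw,fguw,fmuw,fopu,kpuw] rk=13  ker:efgu,gmuw
b_3=(15−13)−0=2

b_3=2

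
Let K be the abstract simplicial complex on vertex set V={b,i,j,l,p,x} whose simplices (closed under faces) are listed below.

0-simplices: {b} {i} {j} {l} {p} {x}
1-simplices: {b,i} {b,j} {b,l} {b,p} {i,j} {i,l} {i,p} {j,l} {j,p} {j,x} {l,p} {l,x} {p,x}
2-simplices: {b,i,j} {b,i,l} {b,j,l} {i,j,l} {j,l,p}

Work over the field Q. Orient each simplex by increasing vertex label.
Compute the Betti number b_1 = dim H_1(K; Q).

b_1=4

n_0=6 n_1=13 n_2=5  [Q]
∂1: piv[bi,bj,bl,bp,jx] rk=5  ker:ij,il,ip,jl,jp,lp,lx,px
∂2: piv[bij,bil,bjl,jlp] rk=4  ker:ijl
b_1=(13−5)−4=4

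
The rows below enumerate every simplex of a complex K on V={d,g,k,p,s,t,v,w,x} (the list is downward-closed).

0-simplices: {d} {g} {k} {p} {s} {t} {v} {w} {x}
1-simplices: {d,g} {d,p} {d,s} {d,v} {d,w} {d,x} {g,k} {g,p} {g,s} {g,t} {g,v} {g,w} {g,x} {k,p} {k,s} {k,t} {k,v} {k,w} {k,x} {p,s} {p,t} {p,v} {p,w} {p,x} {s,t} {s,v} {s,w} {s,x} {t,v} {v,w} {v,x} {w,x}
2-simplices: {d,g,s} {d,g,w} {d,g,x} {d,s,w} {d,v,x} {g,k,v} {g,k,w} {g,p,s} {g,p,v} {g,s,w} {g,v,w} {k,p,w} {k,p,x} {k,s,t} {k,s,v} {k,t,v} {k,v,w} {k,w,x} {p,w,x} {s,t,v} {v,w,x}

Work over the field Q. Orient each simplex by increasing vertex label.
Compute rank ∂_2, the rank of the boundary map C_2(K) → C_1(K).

rank∂_2=17

n_0=9 n_1=32 n_2=21  [Q]
∂1: piv[dg,dp,ds,dv,dw,dx,gk,gt] rk=8  ker:gp,gs,gv,gw,gx,kp,ks,kt,kv,kw,kx,ps,pt,pv,pw,px,st,sv,sw,sx,tv,vw,vx,wx
∂2: piv[dgs,dgw,dgx,dsw,dvx,gkv,gkw,gps,gpv,gvw,kpw,kpx,kst,ksv,ktv,kwx,vwx] rk=17  ker:gsw,kvw,pwx,stv
rk∂_2=17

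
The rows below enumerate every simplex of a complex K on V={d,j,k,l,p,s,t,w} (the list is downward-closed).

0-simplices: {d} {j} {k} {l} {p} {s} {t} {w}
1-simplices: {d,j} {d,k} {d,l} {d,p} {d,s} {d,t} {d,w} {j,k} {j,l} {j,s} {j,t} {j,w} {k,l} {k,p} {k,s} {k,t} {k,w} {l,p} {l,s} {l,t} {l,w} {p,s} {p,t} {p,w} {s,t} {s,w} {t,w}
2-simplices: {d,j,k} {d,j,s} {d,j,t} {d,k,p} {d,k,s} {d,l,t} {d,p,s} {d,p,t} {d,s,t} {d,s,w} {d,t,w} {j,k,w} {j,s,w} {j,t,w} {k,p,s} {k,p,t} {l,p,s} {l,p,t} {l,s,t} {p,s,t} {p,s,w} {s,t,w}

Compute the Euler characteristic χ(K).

χ(K)=3

n_0=8 n_1=27 n_2=22
χ=+8−27+22=3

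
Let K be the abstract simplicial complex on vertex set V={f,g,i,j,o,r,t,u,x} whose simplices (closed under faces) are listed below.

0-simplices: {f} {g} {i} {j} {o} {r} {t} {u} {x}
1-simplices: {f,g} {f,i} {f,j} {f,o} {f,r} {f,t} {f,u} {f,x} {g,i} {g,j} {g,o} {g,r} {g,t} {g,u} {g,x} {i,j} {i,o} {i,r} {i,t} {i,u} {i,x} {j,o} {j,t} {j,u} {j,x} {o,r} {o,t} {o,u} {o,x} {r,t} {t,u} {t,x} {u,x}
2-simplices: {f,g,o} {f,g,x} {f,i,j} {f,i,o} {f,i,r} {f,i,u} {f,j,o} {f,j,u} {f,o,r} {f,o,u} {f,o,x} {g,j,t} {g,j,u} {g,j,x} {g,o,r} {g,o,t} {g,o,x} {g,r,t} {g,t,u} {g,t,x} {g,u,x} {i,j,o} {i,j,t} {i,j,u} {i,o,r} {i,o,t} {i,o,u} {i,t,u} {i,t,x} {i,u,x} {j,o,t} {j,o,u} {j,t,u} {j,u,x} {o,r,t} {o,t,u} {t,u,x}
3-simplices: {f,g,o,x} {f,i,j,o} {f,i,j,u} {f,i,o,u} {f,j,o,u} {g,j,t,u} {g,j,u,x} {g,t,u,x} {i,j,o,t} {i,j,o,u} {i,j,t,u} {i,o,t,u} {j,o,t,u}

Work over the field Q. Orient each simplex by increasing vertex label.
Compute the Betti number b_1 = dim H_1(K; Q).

b_1=2

n_0=9 n_1=33 n_2=37 n_3=13  [Q]
∂1: piv[fg,fi,fj,fo,fr,ft,fu,fx] rk=8  ker:gi,gj,go,gr,gt,gu,gx,ij,io,ir,it,iu,ix,jo,jt,ju,jx,or,ot,ou,ox,rt,tu,tx,ux
∂2: piv[fgo,fgx,fij,fio,fir,fiu,fjo,fju,for,fou,fox,gjt,gju,gjx,gor,got,grt,gtu,gtx,gux,ijt,iot,itx] rk=23  ker:gox,ijo,iju,ior,iou,itu,iux,jot,jou,jtu,jux,ort,otu,tux
∂3: piv[fgox,fijo,fiju,fiou,fjou,gjtu,gjux,gtux,ijot,ijtu,iotu] rk=11  ker:ijou,jotu
b_1=(33−8)−23=2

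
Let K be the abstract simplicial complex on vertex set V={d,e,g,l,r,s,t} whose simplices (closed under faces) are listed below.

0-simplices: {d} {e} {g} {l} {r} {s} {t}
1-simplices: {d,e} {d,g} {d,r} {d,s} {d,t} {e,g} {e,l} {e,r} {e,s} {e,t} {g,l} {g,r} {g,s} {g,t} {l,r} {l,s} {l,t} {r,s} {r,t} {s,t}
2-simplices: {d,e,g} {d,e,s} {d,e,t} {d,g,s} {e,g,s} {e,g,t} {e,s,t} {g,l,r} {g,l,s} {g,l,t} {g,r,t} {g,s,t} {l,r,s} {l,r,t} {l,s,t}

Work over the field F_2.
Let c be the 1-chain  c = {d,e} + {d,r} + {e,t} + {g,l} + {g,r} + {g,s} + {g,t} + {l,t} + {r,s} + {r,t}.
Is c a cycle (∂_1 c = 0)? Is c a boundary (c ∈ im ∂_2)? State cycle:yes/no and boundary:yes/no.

cycle:yes boundary:no

n_0=7 n_1=20 n_2=15  [Z2]
∂1: piv[de,dg,dr,ds,dt,el] rk=6  ker:eg,er,es,et,gl,gr,gs,gt,lr,ls,lt,rs,rt,st
∂2: piv[deg,des,det,dgs,egt,est,glr,gls,glt,grt,lrs] rk=11  ker:egs,gst,lrt,lst
∂1c = 0
c vs im∂2: residual ≠ 0 ⇒ not boundary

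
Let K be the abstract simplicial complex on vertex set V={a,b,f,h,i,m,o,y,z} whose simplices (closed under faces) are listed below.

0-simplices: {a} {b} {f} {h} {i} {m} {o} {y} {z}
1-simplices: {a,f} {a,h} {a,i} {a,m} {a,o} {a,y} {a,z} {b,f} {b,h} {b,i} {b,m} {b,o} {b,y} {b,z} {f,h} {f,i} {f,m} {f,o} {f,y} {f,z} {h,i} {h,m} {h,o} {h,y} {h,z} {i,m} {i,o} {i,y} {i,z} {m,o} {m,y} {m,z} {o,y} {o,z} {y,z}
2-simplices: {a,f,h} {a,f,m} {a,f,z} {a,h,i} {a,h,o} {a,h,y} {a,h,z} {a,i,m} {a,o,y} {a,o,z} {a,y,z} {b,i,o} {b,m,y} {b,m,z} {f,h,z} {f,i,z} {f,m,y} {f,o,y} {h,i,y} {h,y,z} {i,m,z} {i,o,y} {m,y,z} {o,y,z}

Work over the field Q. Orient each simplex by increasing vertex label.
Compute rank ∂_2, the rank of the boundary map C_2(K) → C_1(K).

rank∂_2=21

n_0=9 n_1=35 n_2=24  [Q]
∂1: piv[af,ah,ai,am,ao,ay,az,bf] rk=8  ker:bh,bi,bm,bo,by,bz,fh,fi,fm,fo,fy,fz,hi,hm,ho,hy,hz,im,io,iy,iz,mo,my,mz,oy,oz,yz
∂2: piv[afh,afm,afz,ahi,aho,ahy,ahz,aim,aoy,aoz,ayz,bio,bmy,bmz,fiz,fmy,foy,hiy,imz,ioy,myz] rk=21  ker:fhz,hyz,oyz
rk∂_2=21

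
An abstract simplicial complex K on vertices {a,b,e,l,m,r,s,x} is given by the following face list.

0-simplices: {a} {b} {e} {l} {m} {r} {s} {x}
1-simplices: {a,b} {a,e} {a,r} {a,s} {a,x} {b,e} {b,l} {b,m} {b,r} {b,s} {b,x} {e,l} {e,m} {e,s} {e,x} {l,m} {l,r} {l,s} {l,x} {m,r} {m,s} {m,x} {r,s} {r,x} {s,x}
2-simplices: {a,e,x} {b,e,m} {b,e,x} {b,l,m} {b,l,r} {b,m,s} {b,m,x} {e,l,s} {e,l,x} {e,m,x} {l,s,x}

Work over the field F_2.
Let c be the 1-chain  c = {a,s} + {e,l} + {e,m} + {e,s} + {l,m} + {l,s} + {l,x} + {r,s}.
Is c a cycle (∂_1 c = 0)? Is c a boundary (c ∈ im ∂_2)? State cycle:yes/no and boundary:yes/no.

n_0=8 n_1=25 n_2=11  [Z2]
∂1: piv[ab,ae,ar,as,ax,bl,bm] rk=7  ker:be,br,bs,bx,el,em,es,ex,lm,lr,ls,lx,mr,ms,mx,rs,rx,sx
∂2: piv[aex,bem,bex,blm,blr,bms,bmx,els,elx,lsx] rk=10  ker:emx
∂1c = {a} + {e} + {r} + {x}

cycle:no boundary:no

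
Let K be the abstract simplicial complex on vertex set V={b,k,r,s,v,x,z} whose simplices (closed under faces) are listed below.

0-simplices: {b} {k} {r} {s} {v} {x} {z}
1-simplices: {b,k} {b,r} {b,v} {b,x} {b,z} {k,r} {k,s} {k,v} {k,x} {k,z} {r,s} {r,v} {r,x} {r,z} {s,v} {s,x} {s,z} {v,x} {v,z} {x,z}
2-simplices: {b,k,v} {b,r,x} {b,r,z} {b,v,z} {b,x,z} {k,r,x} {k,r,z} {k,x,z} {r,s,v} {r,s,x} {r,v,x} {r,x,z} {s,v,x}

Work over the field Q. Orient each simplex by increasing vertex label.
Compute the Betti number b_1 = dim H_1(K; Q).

b_1=4

n_0=7 n_1=20 n_2=13  [Q]
∂1: piv[bk,br,bv,bx,bz,ks] rk=6  ker:kr,kv,kx,kz,rs,rv,rx,rz,sv,sx,sz,vx,vz,xz
∂2: piv[bkv,brx,brz,bvz,bxz,krx,krz,rsv,rsx,rvx] rk=10  ker:kxz,rxz,svx
b_1=(20−6)−10=4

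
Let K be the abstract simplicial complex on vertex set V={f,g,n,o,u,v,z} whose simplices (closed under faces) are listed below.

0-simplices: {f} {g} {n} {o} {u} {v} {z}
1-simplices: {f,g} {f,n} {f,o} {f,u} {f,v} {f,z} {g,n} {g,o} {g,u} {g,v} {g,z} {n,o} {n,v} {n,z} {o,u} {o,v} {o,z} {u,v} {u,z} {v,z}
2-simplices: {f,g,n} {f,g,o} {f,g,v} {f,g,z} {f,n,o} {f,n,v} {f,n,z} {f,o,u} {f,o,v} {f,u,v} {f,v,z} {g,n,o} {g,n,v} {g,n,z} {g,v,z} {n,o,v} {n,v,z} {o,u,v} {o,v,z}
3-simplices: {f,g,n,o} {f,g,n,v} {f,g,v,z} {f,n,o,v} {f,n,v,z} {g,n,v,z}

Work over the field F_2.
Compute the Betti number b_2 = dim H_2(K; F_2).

n_0=7 n_1=20 n_2=19 n_3=6  [Z2]
∂1: piv[fg,fn,fo,fu,fv,fz] rk=6  ker:gn,go,gu,gv,gz,no,nv,nz,ou,ov,oz,uv,uz,vz
∂2: piv[fgn,fgo,fgv,fgz,fno,fnv,fnz,fou,fov,fuv,fvz,ovz] rk=12  ker:gno,gnv,gnz,gvz,nov,nvz,ouv
∂3: piv[fgno,fgnv,fgvz,fnov,fnvz,gnvz] rk=6
b_2=(19−12)−6=1

b_2=1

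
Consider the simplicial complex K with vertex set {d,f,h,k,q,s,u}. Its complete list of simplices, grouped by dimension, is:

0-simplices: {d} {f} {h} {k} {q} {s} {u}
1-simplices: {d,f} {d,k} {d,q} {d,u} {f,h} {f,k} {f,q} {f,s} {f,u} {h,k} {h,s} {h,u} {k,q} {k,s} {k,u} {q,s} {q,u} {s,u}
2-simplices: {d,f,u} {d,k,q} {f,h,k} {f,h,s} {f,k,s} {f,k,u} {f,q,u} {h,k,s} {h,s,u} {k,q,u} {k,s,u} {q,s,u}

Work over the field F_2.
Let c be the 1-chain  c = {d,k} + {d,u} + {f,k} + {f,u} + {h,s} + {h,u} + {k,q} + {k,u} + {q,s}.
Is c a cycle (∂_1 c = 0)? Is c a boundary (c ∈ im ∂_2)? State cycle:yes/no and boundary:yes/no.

cycle:yes boundary:no

n_0=7 n_1=18 n_2=12  [Z2]
∂1: piv[df,dk,dq,du,fh,fs] rk=6  ker:fk,fq,fu,hk,hs,hu,kq,ks,ku,qs,qu,su
∂2: piv[dfu,dkq,fhk,fhs,fks,fku,fqu,hsu,kqu,ksu,qsu] rk=11  ker:hks
∂1c = 0
c vs im∂2: residual ≠ 0 ⇒ not boundary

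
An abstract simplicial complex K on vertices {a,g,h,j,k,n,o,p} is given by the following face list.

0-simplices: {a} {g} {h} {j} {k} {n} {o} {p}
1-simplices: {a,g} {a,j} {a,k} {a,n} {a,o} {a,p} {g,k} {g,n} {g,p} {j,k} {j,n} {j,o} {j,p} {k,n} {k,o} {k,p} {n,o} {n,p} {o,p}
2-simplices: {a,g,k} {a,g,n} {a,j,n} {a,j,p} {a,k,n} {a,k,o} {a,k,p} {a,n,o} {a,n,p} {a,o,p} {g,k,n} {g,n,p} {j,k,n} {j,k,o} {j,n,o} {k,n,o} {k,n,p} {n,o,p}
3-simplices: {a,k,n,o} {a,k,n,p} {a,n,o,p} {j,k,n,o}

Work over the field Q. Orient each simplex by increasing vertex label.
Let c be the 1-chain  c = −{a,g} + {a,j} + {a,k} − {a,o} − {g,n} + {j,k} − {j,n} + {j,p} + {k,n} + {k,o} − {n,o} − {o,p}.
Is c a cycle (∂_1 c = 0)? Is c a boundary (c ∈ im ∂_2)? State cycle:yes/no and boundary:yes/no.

cycle:yes boundary:yes

n_0=8 n_1=19 n_2=18 n_3=4  [Q]
∂1: piv[ag,aj,ak,an,ao,ap] rk=6  ker:gk,gn,gp,jk,jn,jo,jp,kn,ko,kp,no,np,op
∂2: piv[agk,agn,ajn,ajp,akn,ako,akp,ano,anp,aop,gnp,jkn,jko] rk=13  ker:gkn,jno,kno,knp,nop
∂3: piv[akno,aknp,anop,jkno] rk=4
∂1c = 0
c vs im∂2: reduces to 0 ⇒ boundary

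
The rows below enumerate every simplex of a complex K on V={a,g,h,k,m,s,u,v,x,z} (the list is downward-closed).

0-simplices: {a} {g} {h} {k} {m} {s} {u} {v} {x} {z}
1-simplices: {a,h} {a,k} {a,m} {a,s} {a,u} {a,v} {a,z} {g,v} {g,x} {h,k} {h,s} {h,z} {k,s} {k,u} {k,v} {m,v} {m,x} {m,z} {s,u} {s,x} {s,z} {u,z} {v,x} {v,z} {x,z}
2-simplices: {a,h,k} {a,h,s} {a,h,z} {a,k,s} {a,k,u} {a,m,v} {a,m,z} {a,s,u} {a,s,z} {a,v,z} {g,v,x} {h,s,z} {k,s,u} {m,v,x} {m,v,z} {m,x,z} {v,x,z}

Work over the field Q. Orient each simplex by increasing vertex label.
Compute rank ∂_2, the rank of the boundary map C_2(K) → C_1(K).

n_0=10 n_1=25 n_2=17  [Q]
∂1: piv[ah,ak,am,as,au,av,az,gv,gx] rk=9  ker:hk,hs,hz,ks,ku,kv,mv,mx,mz,su,sx,sz,uz,vx,vz,xz
∂2: piv[ahk,ahs,ahz,aks,aku,amv,amz,asu,asz,avz,gvx,mvx,mxz] rk=13  ker:hsz,ksu,mvz,vxz
rk∂_2=13

rank∂_2=13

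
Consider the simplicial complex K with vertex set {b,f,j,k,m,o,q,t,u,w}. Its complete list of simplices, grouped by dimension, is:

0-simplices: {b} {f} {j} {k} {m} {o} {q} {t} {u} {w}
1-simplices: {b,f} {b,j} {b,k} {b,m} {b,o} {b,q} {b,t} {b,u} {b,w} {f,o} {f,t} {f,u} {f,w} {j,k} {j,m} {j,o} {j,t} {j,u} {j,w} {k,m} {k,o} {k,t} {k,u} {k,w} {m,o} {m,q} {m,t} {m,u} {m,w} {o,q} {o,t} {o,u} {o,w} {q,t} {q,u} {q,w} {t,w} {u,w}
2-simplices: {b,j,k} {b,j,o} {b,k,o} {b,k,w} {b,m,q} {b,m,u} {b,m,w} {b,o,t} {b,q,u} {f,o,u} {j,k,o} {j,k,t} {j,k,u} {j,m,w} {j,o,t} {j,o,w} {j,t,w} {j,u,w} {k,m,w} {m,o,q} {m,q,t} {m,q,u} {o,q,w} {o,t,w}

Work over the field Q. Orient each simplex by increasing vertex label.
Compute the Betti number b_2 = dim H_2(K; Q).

n_0=10 n_1=38 n_2=24  [Q]
∂1: piv[bf,bj,bk,bm,bo,bq,bt,bu,bw] rk=9  ker:fo,ft,fu,fw,jk,jm,jo,jt,ju,jw,km,ko,kt,ku,kw,mo,mq,mt,mu,mw,oq,ot,ou,ow,qt,qu,qw,tw,uw
∂2: piv[bjk,bjo,bko,bkw,bmq,bmu,bmw,bot,bqu,fou,jkt,jku,jmw,jot,jow,jtw,juw,kmw,moq,mqt,oqw] rk=21  ker:jko,mqu,otw
b_2=(24−21)−0=3

b_2=3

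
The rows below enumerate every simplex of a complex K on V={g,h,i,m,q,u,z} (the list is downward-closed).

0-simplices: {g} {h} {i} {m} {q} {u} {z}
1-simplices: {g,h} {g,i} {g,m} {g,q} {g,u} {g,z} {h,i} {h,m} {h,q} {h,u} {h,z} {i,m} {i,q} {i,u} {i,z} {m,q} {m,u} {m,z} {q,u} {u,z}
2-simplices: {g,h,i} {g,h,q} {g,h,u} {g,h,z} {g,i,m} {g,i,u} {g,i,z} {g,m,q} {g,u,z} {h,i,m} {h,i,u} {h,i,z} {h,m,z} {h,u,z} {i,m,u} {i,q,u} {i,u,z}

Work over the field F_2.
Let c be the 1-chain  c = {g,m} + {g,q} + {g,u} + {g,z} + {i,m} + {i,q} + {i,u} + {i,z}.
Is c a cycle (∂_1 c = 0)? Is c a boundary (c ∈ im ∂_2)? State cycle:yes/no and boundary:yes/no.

cycle:yes boundary:no

n_0=7 n_1=20 n_2=17  [Z2]
∂1: piv[gh,gi,gm,gq,gu,gz] rk=6  ker:hi,hm,hq,hu,hz,im,iq,iu,iz,mq,mu,mz,qu,uz
∂2: piv[ghi,ghq,ghu,ghz,gim,giu,giz,gmq,guz,him,hmz,imu,iqu] rk=13  ker:hiu,hiz,huz,iuz
∂1c = 0
c vs im∂2: residual ≠ 0 ⇒ not boundary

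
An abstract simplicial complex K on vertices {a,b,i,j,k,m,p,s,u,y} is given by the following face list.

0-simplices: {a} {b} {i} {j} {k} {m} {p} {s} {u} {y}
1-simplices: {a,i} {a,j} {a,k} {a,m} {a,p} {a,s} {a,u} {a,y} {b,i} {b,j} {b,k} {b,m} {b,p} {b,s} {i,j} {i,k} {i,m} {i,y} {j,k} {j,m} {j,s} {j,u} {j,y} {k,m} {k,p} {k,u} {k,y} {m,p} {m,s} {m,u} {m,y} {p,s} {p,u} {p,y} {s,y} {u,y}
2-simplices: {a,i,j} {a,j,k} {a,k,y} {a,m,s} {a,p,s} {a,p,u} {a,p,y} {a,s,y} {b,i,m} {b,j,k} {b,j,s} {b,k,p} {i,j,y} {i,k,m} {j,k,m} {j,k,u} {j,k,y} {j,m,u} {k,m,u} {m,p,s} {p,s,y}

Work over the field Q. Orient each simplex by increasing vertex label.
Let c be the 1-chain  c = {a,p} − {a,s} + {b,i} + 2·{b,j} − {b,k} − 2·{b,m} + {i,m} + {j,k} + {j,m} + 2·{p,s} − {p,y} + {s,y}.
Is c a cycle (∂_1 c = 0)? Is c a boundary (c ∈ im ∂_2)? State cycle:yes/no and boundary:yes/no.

n_0=10 n_1=36 n_2=21  [Q]
∂1: piv[ai,aj,ak,am,ap,as,au,ay,bi] rk=9  ker:bj,bk,bm,bp,bs,ij,ik,im,iy,jk,jm,js,ju,jy,km,kp,ku,ky,mp,ms,mu,my,ps,pu,py,sy,uy
∂2: piv[aij,ajk,aky,ams,aps,apu,apy,asy,bim,bjk,bjs,bkp,ijy,ikm,jkm,jku,jky,jmu,mps] rk=19  ker:kmu,psy
∂1c = 0
c vs im∂2: residual ≠ 0 ⇒ not boundary

cycle:yes boundary:no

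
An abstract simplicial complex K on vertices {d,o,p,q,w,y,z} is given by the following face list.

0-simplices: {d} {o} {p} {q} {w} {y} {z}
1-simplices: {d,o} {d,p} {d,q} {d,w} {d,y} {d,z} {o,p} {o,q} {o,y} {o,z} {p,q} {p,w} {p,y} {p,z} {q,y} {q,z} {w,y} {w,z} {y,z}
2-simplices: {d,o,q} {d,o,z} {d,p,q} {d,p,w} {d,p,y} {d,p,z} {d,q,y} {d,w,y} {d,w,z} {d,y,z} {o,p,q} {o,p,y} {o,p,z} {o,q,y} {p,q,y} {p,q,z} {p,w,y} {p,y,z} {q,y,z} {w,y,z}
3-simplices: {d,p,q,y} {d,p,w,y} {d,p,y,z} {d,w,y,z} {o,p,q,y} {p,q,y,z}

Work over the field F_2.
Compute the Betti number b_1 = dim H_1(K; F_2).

n_0=7 n_1=19 n_2=20 n_3=6  [Z2]
∂1: piv[do,dp,dq,dw,dy,dz] rk=6  ker:op,oq,oy,oz,pq,pw,py,pz,qy,qz,wy,wz,yz
∂2: piv[doq,doz,dpq,dpw,dpy,dpz,dqy,dwy,dwz,dyz,opq,opy,pqz] rk=13  ker:opz,oqy,pqy,pwy,pyz,qyz,wyz
∂3: piv[dpqy,dpwy,dpyz,dwyz,opqy,pqyz] rk=6
b_1=(19−6)−13=0

b_1=0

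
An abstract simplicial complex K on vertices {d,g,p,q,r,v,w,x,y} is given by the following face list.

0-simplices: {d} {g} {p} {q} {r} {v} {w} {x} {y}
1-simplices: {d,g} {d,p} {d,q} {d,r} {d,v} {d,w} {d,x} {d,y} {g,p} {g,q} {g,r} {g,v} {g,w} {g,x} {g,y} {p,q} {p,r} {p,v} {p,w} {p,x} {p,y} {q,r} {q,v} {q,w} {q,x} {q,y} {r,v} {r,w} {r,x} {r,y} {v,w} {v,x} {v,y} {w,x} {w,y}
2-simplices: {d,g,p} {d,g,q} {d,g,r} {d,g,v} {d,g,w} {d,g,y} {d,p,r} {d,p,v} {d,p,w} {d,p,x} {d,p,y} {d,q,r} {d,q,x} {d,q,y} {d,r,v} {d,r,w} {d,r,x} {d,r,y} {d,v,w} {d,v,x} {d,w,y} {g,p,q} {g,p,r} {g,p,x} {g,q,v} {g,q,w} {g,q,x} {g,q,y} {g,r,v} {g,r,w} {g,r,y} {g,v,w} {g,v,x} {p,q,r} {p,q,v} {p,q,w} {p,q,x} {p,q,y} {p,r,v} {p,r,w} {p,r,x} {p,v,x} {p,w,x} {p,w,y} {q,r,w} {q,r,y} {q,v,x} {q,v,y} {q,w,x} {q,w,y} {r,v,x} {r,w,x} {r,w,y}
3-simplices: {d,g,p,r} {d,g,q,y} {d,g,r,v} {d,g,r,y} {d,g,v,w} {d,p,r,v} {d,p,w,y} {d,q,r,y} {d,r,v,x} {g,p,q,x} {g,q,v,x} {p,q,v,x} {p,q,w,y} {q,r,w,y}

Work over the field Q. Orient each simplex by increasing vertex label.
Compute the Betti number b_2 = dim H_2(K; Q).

n_0=9 n_1=35 n_2=53 n_3=14  [Q]
∂1: piv[dg,dp,dq,dr,dv,dw,dx,dy] rk=8  ker:gp,gq,gr,gv,gw,gx,gy,pq,pr,pv,pw,px,py,qr,qv,qw,qx,qy,rv,rw,rx,ry,vw,vx,vy,wx,wy
∂2: piv[dgp,dgq,dgr,dgv,dgw,dgy,dpr,dpv,dpw,dpx,dpy,dqr,dqx,dqy,drv,drw,drx,dry,dvw,dvx,dwy,gpq,gpx,gqv,gqw,pwx,qvy] rk=27  ker:gpr,gqx,gqy,grv,grw,gry,gvw,gvx,pqr,pqv,pqw,pqx,pqy,prv,prw,prx,pvx,pwy,qrw,qry,qvx,qwx,qwy,rvx,rwx,rwy
∂3: piv[dgpr,dgqy,dgrv,dgry,dgvw,dprv,dpwy,dqry,drvx,gpqx,gqvx,pqvx,pqwy,qrwy] rk=14
b_2=(53−27)−14=12

b_2=12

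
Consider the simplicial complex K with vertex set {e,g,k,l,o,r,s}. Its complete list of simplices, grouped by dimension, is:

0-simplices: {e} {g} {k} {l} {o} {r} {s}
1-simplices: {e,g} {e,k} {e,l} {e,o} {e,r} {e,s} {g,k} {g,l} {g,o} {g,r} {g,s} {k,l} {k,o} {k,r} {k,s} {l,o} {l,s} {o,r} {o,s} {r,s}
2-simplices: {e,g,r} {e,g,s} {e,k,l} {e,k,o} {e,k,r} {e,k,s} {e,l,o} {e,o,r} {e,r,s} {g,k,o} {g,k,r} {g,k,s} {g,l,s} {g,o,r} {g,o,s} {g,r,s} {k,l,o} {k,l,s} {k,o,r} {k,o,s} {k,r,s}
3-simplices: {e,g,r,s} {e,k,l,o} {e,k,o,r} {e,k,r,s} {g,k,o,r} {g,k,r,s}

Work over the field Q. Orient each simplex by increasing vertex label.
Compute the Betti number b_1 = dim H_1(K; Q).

b_1=0

n_0=7 n_1=20 n_2=21 n_3=6  [Q]
∂1: piv[eg,ek,el,eo,er,es] rk=6  ker:gk,gl,go,gr,gs,kl,ko,kr,ks,lo,ls,or,os,rs
∂2: piv[egr,egs,ekl,eko,ekr,eks,elo,eor,ers,gko,gkr,gls,gos,kls] rk=14  ker:gks,gor,grs,klo,kor,kos,krs
∂3: piv[egrs,eklo,ekor,ekrs,gkor,gkrs] rk=6
b_1=(20−6)−14=0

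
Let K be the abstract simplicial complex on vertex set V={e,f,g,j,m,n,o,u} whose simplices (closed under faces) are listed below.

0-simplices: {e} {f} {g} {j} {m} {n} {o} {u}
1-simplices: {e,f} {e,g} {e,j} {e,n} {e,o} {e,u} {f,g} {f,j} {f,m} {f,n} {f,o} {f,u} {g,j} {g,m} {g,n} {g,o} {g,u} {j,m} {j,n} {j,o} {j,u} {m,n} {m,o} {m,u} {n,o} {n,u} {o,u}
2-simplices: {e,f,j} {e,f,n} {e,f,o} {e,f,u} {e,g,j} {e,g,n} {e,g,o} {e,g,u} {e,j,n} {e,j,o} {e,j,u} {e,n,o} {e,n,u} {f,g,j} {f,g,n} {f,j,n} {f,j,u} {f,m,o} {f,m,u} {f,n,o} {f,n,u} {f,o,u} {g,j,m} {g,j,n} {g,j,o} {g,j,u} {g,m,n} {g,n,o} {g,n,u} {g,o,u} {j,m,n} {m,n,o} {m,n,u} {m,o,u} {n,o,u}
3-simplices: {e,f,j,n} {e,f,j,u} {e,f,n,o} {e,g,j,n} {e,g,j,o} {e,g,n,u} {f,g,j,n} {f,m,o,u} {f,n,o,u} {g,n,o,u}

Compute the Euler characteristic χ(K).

χ(K)=6

n_0=8 n_1=27 n_2=35 n_3=10
χ=+8−27+35−10=6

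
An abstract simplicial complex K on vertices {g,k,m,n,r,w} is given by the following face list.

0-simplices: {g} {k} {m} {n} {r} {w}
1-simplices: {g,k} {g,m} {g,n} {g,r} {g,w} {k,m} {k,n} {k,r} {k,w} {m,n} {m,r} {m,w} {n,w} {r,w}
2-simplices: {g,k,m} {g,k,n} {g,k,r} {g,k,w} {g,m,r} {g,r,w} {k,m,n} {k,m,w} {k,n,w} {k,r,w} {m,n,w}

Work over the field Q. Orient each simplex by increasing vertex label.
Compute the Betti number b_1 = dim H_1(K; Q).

n_0=6 n_1=14 n_2=11  [Q]
∂1: piv[gk,gm,gn,gr,gw] rk=5  ker:km,kn,kr,kw,mn,mr,mw,nw,rw
∂2: piv[gkm,gkn,gkr,gkw,gmr,grw,kmn,kmw,knw] rk=9  ker:krw,mnw
b_1=(14−5)−9=0

b_1=0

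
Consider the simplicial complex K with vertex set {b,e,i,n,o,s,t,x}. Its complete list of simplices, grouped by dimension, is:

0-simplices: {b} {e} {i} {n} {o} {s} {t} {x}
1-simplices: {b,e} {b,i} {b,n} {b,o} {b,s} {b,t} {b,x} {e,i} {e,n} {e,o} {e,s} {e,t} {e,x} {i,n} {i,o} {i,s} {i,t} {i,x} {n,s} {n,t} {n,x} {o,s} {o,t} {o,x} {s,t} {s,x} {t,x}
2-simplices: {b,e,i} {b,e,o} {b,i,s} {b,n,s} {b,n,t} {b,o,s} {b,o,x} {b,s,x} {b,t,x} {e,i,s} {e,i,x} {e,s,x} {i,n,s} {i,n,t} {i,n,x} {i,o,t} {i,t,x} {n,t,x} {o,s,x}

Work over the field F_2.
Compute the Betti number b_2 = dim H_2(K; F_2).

n_0=8 n_1=27 n_2=19  [Z2]
∂1: piv[be,bi,bn,bo,bs,bt,bx] rk=7  ker:ei,en,eo,es,et,ex,in,io,is,it,ix,ns,nt,nx,os,ot,ox,st,sx,tx
∂2: piv[bei,beo,bis,bns,bnt,bos,box,bsx,btx,eis,eix,esx,ins,int,inx,iot] rk=16  ker:itx,ntx,osx
b_2=(19−16)−0=3

b_2=3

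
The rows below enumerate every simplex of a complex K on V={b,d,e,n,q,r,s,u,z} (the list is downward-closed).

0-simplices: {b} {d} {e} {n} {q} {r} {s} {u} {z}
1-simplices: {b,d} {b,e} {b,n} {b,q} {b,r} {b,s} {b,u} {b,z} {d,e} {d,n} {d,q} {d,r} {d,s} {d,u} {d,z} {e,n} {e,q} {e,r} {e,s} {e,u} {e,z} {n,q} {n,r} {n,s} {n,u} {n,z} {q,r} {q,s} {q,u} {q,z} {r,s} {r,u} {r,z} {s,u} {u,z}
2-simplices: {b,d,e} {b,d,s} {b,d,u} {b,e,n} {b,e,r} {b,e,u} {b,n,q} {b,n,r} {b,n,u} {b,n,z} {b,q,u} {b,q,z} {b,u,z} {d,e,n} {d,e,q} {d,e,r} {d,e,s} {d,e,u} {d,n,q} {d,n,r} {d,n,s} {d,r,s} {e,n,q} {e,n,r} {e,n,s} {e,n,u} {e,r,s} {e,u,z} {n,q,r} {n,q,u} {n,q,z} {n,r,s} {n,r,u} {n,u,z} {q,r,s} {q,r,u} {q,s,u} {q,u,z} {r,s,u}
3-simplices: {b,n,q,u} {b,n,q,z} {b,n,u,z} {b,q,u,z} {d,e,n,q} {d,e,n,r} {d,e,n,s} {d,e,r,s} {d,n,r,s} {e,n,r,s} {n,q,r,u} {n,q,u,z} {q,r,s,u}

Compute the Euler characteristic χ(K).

n_0=9 n_1=35 n_2=39 n_3=13
χ=+9−35+39−13=0

χ(K)=0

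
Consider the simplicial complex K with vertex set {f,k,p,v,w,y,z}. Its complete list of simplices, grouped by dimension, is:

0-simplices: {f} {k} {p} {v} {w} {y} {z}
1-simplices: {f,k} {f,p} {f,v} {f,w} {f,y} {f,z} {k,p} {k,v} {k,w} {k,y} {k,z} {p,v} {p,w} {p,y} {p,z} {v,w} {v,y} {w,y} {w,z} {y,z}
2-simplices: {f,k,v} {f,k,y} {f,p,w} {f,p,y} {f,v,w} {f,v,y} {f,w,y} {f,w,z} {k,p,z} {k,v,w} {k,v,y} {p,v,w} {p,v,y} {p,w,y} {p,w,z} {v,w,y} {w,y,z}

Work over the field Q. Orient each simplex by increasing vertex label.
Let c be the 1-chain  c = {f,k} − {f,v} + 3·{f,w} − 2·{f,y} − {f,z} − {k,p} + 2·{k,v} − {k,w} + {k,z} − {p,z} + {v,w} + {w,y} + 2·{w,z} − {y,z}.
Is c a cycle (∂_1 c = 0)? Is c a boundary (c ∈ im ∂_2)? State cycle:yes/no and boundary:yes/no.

n_0=7 n_1=20 n_2=17  [Q]
∂1: piv[fk,fp,fv,fw,fy,fz] rk=6  ker:kp,kv,kw,ky,kz,pv,pw,py,pz,vw,vy,wy,wz,yz
∂2: piv[fkv,fky,fpw,fpy,fvw,fvy,fwy,fwz,kpz,kvw,pvw,pwz,wyz] rk=13  ker:kvy,pvy,pwy,vwy
∂1c = 0
c vs im∂2: reduces to 0 ⇒ boundary

cycle:yes boundary:yes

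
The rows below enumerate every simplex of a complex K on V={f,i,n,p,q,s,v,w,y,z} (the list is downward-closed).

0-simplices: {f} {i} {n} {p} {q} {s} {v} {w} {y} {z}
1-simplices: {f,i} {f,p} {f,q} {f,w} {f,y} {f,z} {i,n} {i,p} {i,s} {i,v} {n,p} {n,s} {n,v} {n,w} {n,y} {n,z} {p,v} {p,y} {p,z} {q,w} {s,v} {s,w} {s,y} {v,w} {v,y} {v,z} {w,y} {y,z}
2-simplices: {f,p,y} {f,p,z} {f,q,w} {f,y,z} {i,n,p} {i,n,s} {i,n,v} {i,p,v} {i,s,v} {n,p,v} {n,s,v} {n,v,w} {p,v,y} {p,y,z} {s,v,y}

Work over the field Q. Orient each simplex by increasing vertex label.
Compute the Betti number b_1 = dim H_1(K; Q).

b_1=7

n_0=10 n_1=28 n_2=15  [Q]
∂1: piv[fi,fp,fq,fw,fy,fz,in,is,iv] rk=9  ker:ip,np,ns,nv,nw,ny,nz,pv,py,pz,qw,sv,sw,sy,vw,vy,vz,wy,yz
∂2: piv[fpy,fpz,fqw,fyz,inp,ins,inv,ipv,isv,nvw,pvy,svy] rk=12  ker:npv,nsv,pyz
b_1=(28−9)−12=7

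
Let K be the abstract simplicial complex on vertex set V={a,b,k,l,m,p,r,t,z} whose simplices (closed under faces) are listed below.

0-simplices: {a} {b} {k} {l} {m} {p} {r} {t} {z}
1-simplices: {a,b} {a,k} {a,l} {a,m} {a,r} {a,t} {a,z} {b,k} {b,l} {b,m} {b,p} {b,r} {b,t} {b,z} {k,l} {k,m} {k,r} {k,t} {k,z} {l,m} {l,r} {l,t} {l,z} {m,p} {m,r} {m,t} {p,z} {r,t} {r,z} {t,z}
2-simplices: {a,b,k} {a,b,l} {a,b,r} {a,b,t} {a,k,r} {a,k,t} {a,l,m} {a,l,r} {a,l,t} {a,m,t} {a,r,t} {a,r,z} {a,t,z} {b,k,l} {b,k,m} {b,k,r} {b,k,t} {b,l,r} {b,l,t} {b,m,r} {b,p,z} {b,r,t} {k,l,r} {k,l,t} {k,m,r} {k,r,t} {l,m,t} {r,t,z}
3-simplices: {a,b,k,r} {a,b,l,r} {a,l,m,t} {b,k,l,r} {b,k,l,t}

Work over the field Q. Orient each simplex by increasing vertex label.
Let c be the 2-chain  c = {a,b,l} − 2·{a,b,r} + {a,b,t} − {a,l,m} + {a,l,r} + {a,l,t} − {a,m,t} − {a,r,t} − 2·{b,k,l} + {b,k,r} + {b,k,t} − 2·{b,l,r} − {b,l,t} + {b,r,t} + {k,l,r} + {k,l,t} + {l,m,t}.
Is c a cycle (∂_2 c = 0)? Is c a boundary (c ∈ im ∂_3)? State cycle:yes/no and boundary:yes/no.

cycle:yes boundary:no

n_0=9 n_1=30 n_2=28 n_3=5  [Q]
∂1: piv[ab,ak,al,am,ar,at,az,bp] rk=8  ker:bk,bl,bm,br,bt,bz,kl,km,kr,kt,kz,lm,lr,lt,lz,mp,mr,mt,pz,rt,rz,tz
∂2: piv[abk,abl,abr,abt,akr,akt,alm,alr,alt,amt,art,arz,atz,bkl,bkm,bmr,bpz] rk=17  ker:bkr,bkt,blr,blt,brt,klr,klt,kmr,krt,lmt,rtz
∂3: piv[abkr,ablr,almt,bklr,bklt] rk=5
∂2c = 0
c vs im∂3: residual ≠ 0 ⇒ not boundary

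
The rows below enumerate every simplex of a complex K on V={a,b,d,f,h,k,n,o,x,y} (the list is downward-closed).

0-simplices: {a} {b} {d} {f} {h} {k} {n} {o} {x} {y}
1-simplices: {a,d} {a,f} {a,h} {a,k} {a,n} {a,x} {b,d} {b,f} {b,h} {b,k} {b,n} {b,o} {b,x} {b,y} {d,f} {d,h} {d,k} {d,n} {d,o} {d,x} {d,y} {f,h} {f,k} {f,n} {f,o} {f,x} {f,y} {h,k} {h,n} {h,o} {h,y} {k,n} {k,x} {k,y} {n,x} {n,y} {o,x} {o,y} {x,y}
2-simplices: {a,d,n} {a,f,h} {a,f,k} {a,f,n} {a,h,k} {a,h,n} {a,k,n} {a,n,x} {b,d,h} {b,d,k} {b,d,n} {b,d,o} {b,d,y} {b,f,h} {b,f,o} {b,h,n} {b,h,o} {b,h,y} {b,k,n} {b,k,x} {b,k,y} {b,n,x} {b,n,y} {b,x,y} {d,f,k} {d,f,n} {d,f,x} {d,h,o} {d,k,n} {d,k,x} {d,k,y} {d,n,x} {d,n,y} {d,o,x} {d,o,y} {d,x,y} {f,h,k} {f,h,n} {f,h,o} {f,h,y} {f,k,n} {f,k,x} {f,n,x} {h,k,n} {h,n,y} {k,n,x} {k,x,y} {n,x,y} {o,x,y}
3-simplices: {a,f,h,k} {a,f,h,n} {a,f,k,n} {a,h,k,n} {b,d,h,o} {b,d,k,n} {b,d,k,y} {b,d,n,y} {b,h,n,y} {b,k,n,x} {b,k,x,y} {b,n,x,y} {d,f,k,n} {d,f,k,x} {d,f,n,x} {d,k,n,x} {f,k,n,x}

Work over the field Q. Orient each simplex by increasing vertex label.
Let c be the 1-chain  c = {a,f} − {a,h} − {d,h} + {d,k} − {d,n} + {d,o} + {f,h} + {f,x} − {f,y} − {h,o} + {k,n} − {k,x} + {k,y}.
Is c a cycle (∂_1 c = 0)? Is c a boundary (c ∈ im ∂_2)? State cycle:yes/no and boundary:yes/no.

cycle:yes boundary:yes

n_0=10 n_1=39 n_2=49 n_3=17  [Q]
∂1: piv[ad,af,ah,ak,an,ax,bd,bo,by] rk=9  ker:bf,bh,bk,bn,bx,df,dh,dk,dn,do,dx,dy,fh,fk,fn,fo,fx,fy,hk,hn,ho,hy,kn,kx,ky,nx,ny,ox,oy,xy
∂2: piv[adn,afh,afk,afn,ahk,ahn,akn,anx,bdh,bdk,bdn,bdo,bdy,bfh,bfo,bhn,bho,bhy,bkn,bkx,bky,bnx,bny,bxy,dfk,dfx,dkx,dox,doy,fhy] rk=30  ker:dfn,dho,dkn,dky,dnx,dny,dxy,fhk,fhn,fho,fkn,fkx,fnx,hkn,hny,knx,kxy,nxy,oxy
∂3: piv[afhk,afhn,afkn,ahkn,bdho,bdkn,bdky,bdny,bhny,bknx,bkxy,bnxy,dfkn,dfkx,dfnx,dknx] rk=16  ker:fknx
∂1c = 0
c vs im∂2: reduces to 0 ⇒ boundary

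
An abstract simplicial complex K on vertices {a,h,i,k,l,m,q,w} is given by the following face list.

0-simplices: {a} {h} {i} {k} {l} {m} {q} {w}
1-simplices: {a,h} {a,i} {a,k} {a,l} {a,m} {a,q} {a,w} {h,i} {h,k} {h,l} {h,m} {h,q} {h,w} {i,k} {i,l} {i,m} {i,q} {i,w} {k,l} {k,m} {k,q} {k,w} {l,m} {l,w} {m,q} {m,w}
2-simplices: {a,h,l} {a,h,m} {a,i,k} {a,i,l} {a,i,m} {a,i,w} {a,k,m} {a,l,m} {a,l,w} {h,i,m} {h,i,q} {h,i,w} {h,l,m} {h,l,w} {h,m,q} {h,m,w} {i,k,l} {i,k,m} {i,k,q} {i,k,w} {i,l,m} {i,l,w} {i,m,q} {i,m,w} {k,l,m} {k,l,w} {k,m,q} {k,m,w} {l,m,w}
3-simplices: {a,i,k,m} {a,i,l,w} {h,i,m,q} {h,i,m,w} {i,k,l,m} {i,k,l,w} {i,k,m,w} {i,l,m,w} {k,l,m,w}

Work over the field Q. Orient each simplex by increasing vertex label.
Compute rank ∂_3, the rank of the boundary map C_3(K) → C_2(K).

rank∂_3=8

n_0=8 n_1=26 n_2=29 n_3=9  [Q]
∂1: piv[ah,ai,ak,al,am,aq,aw] rk=7  ker:hi,hk,hl,hm,hq,hw,ik,il,im,iq,iw,kl,km,kq,kw,lm,lw,mq,mw
∂2: piv[ahl,ahm,aik,ail,aim,aiw,akm,alm,alw,him,hiq,hiw,hmq,hmw,ikl,ikq,ikw] rk=17  ker:hlm,hlw,ikm,ilm,ilw,imq,imw,klm,klw,kmq,kmw,lmw
∂3: piv[aikm,ailw,himq,himw,iklm,iklw,ikmw,ilmw] rk=8  ker:klmw
rk∂_3=8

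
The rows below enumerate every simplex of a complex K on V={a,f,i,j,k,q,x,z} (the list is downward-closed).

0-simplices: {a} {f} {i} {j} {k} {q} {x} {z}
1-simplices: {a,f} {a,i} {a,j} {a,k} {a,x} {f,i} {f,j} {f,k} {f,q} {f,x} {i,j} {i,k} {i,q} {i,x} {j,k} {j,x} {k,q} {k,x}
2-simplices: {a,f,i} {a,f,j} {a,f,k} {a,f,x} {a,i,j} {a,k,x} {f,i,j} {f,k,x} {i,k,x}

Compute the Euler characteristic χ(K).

n_0=8 n_1=18 n_2=9
χ=+8−18+9=-1

χ(K)=-1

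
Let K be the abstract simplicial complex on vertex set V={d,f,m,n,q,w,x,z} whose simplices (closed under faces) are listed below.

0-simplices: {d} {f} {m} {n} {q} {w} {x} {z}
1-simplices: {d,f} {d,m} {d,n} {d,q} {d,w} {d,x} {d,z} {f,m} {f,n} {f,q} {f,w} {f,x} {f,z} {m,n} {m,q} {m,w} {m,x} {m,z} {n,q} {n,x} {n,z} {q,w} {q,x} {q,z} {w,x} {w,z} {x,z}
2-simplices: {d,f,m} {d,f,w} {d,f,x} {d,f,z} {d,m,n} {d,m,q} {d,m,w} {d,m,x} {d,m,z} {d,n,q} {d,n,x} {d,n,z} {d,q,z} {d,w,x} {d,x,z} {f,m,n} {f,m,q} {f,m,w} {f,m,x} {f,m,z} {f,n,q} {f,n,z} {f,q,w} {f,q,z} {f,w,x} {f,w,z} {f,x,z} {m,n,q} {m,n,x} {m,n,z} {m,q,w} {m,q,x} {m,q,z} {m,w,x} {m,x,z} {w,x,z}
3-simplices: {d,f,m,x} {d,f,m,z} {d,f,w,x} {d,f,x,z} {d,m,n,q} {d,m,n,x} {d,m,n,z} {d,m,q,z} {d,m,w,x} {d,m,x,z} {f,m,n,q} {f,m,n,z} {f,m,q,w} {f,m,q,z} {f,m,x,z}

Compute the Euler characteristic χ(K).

χ(K)=2

n_0=8 n_1=27 n_2=36 n_3=15
χ=+8−27+36−15=2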